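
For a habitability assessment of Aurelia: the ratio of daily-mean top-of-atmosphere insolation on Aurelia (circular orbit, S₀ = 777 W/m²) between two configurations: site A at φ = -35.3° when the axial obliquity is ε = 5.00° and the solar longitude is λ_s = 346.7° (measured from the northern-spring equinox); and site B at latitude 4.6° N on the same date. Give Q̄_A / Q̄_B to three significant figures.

Q̄_A / Q̄_B ≈ 0.839

— Configuration A (φ=-35.3°):
Solar declination: sin δ = sin ε · sin λ_s = sin 5.00° × sin 346.7° = -0.02005, so δ = -1.149°.
cos H₀ = −tan(-35.3°) tan(-1.149°) = -0.0142, H₀ = 1.5850 rad.
Bracket: H₀ sin φ sin δ + cos φ cos δ sin H₀ = 1.5850×-0.57786×-0.02005 + 0.81614×0.99980×0.99990 = 0.018364 + 0.815895 = 0.834259.
Q̄ = (S₀/π) × [bracket] = (777/π) × 0.834259 = 206.33 W/m².
— Configuration B (φ=+4.6°):
cos H₀ = −tan(+4.6°) tan(-1.149°) = 0.0016, H₀ = 1.5692 rad.
Bracket: H₀ sin φ sin δ + cos φ cos δ sin H₀ = 1.5692×0.08020×-0.02005 + 0.99678×0.99980×1.00000 = -0.002523 + 0.996581 = 0.994058.
Q̄ = (S₀/π) × [bracket] = (777/π) × 0.994058 = 245.86 W/m².
Ratio Q̄_A / Q̄_B = 206.33 / 245.86 = 0.8392.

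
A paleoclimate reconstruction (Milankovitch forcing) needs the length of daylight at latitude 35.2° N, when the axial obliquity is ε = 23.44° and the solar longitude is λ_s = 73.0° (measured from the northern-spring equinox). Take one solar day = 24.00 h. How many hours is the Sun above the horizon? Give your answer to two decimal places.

14.25 h

Solar declination: sin δ = sin ε · sin λ_s = sin 23.44° × sin 73.0° = 0.38041, so δ = +22.359°.
cos H₀ = −tan φ · tan δ = −tan(+35.2°) × tan(+22.359°) = -0.2902, so H₀ = 1.8652 rad = 106.87°.
Daylight = 2H₀/(2π) × 24.00 h = (1.8652/π) × 24.00 = 14.25 h.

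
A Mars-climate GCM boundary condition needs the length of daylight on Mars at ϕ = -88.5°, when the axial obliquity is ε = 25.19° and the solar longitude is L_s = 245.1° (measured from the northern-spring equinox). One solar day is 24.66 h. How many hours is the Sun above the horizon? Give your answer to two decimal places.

Solar declination: sin δ = sin ε · sin L_s = sin 25.19° × sin 245.1° = -0.38606, so δ = -22.709°.
Sunrise equation: cos h₀ = −tan ϕ · tan δ = -15.9819 ≤ −1, so the Sun never sets (polar day) and h₀ = π.
Daylight = 2h₀/(2π) × 24.66 h = (3.1416/π) × 24.66 = 24.66 h.

24.66 h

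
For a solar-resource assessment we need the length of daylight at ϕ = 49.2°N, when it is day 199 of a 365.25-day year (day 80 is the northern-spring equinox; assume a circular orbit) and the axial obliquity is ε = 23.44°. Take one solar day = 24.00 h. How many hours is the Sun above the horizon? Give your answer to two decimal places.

15.46 h

Solar longitude: L_s = 360° × (199 − 80)/365.25 = 117.290°.
sin δ = sin 23.44° × sin 117.290° = 0.35352, so δ = +20.702°.
cos h₀ = −tan ϕ · tan δ = −tan(+49.2°) × tan(+20.702°) = -0.4378, so h₀ = 2.0240 rad = 115.96°.
Daylight = 2h₀/(2π) × 24.00 h = (2.0240/π) × 24.00 = 15.46 h.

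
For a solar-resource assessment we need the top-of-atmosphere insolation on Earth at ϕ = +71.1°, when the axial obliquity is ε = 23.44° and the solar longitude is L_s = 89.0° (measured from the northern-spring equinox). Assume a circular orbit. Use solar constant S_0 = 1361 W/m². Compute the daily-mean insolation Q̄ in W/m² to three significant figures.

Solar declination: sin δ = sin ε · sin L_s = sin 23.44° × sin 89.0° = 0.39773, so δ = +23.436°.
cos h₀ = −tan(+71.1°) tan(+23.436°) = -1.2661 ≤ −1 ⇒ polar day, h₀ = π.
Bracket: h₀ sin ϕ sin δ + cos ϕ cos δ sin h₀ = 3.1416×0.94609×0.39773 + 0.32392×0.91750×0.00000 = 1.182148 + 0.000000 = 1.182148.
Q̄ = (S_0/π) × [bracket] = (1361/π) × 1.182148 = 512.1 W/m².

Q̄ ≈ 512 W/m²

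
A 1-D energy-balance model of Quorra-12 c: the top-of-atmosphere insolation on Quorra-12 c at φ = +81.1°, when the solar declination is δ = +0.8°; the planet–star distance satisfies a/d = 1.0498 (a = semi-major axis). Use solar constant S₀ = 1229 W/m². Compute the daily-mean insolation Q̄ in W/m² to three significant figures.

Q̄ ≈ 76.3 W/m²

cos H₀ = −tan(+81.1°) tan(+0.800°) = -0.0892, H₀ = 1.6601 rad.
Bracket: H₀ sin φ sin δ + cos φ cos δ sin H₀ = 1.6601×0.98796×0.01396 + 0.15471×0.99990×0.99602 = 0.022896 + 0.154079 = 0.176975.
Inverse-square distance factor (a/d)² = 1.0498² = 1.102080.
Q̄ = (S₀/π) × 1.102080 × [bracket] = (1229/π) × 1.102080 × 0.176975 = 76.30 W/m².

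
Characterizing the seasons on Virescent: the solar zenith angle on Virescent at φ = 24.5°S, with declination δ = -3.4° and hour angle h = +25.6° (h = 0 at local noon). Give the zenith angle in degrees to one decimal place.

cos θ_z = sin φ sin δ + cos φ cos δ cos h = 0.024594 + 0.819188 = 0.843782.
θ_z = arccos(0.843782) = 32.5°.

θ_z = 32.5°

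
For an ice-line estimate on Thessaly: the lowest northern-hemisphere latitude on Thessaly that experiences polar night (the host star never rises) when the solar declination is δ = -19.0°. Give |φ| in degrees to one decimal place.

|φ| = 71.0°

Polar night requires cos H₀ = −tan φ tan δ ≥ 1, i.e. tan φ tan δ ≤ −1.
The boundary is |tan φ| · |tan δ| = 1, so |φ| = 90° − |δ| = 90° − 19.0° = 71.0° in the northern hemisphere.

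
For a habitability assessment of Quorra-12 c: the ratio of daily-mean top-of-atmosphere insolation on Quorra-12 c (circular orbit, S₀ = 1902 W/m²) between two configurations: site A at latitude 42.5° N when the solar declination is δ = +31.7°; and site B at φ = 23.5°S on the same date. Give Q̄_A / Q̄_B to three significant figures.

Q̄_A / Q̄_B ≈ 2.69

— Configuration A (φ=+42.5°):
cos H₀ = −tan(+42.5°) tan(+31.700°) = -0.5659, H₀ = 2.1724 rad.
Bracket: H₀ sin φ sin δ + cos φ cos δ sin H₀ = 2.1724×0.67559×0.52547 + 0.73728×0.85081×0.82445 = 0.771207 + 0.517165 = 1.288372.
Q̄ = (S₀/π) × [bracket] = (1902/π) × 1.288372 = 780.01 W/m².
— Configuration B (φ=-23.5°):
cos H₀ = −tan(-23.5°) tan(+31.700°) = 0.2685, H₀ = 1.2989 rad.
Bracket: H₀ sin φ sin δ + cos φ cos δ sin H₀ = 1.2989×-0.39875×0.52547 + 0.91706×0.85081×0.96327 = -0.272160 + 0.751585 = 0.479425.
Q̄ = (S₀/π) × [bracket] = (1902/π) × 0.479425 = 290.26 W/m².
Ratio Q̄_A / Q̄_B = 780.01 / 290.26 = 2.687.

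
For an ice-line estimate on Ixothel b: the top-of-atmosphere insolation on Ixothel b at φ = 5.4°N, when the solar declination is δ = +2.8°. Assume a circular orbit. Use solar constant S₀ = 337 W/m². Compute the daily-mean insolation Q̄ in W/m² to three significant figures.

cos H₀ = −tan(+5.4°) tan(+2.800°) = -0.0046, H₀ = 1.5754 rad.
Bracket: H₀ sin φ sin δ + cos φ cos δ sin H₀ = 1.5754×0.09411×0.04885 + 0.99556×0.99881×0.99999 = 0.007243 + 0.994365 = 1.001608.
Q̄ = (S₀/π) × [bracket] = (337/π) × 1.001608 = 107.4 W/m².

Q̄ ≈ 107 W/m²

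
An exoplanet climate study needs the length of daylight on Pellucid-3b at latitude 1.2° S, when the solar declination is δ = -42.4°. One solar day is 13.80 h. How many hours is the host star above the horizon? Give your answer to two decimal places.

6.98 h

cos H₀ = −tan φ · tan δ = −tan(-1.2°) × tan(-42.400°) = -0.0191, so H₀ = 1.5899 rad = 91.10°.
Daylight = 2H₀/(2π) × 13.80 h = (1.5899/π) × 13.80 = 6.98 h.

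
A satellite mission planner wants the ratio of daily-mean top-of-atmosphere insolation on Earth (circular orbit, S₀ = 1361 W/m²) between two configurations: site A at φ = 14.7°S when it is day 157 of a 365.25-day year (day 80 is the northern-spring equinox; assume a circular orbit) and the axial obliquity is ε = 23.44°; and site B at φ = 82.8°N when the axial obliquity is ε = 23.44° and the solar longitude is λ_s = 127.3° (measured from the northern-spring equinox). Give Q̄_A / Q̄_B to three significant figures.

— Configuration A (φ=-14.7°):
Solar longitude: λ_s = 360° × (157 − 80)/365.25 = 75.893°.
sin δ = sin 23.44° × sin 75.893° = 0.38579, so δ = +22.693°.
cos H₀ = −tan(-14.7°) tan(+22.693°) = 0.1097, H₀ = 1.4609 rad.
Bracket: H₀ sin φ sin δ + cos φ cos δ sin H₀ = 1.4609×-0.25376×0.38579 + 0.96727×0.92259×0.99396 = -0.143019 + 0.887004 = 0.743985.
Q̄ = (S₀/π) × [bracket] = (1361/π) × 0.743985 = 322.31 W/m².
— Configuration B (φ=+82.8°):
Solar declination: sin δ = sin ε · sin λ_s = sin 23.44° × sin 127.3° = 0.31643, so δ = +18.447°.
cos H₀ = −tan(+82.8°) tan(+18.447°) = -2.6405 ≤ −1 ⇒ polar day, H₀ = π.
Bracket: H₀ sin φ sin δ + cos φ cos δ sin H₀ = 3.1416×0.99211×0.31643 + 0.12533×0.94862×0.00000 = 0.986253 + 0.000000 = 0.986253.
Q̄ = (S₀/π) × [bracket] = (1361/π) × 0.986253 = 427.26 W/m².
Ratio Q̄_A / Q̄_B = 322.31 / 427.26 = 0.7544.

Q̄_A / Q̄_B ≈ 0.754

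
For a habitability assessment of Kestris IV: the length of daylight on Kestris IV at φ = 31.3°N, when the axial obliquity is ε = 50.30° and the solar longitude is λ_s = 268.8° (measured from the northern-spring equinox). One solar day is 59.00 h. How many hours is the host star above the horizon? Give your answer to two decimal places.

Solar declination: sin δ = sin ε · sin λ_s = sin 50.30° × sin 268.8° = -0.76923, so δ = -50.285°.
cos H₀ = −tan φ · tan δ = −tan(+31.3°) × tan(-50.285°) = 0.7320, so H₀ = 0.7496 rad = 42.95°.
Daylight = 2H₀/(2π) × 59.00 h = (0.7496/π) × 59.00 = 14.08 h.

14.08 h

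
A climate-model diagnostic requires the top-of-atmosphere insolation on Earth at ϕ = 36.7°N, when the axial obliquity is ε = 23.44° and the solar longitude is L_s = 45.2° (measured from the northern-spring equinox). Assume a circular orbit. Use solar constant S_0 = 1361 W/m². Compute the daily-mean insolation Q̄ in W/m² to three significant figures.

Q̄ ≈ 456 W/m²

Solar declination: sin δ = sin ε · sin L_s = sin 23.44° × sin 45.2° = 0.28226, so δ = +16.395°.
cos h₀ = −tan(+36.7°) tan(+16.395°) = -0.2193, h₀ = 1.7919 rad.
Bracket: h₀ sin ϕ sin δ + cos ϕ cos δ sin h₀ = 1.7919×0.59763×0.28226 + 0.80178×0.95934×0.97566 = 0.302270 + 0.750458 = 1.052728.
Q̄ = (S_0/π) × [bracket] = (1361/π) × 1.052728 = 456.1 W/m².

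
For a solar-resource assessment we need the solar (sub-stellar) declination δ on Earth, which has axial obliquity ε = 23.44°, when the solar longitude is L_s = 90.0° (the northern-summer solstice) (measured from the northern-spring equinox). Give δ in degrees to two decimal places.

sin δ = sin ε · sin L_s = sin 23.44° × sin 90.0° = 0.397789.
δ = arcsin(0.397789) = +23.44°.

δ = +23.44°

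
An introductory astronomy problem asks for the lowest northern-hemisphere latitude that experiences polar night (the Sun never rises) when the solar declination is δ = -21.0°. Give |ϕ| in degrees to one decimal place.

|ϕ| = 69.0°

Polar night requires cos h₀ = −tan ϕ tan δ ≥ 1, i.e. tan ϕ tan δ ≤ −1.
The boundary is |tan ϕ| · |tan δ| = 1, so |ϕ| = 90° − |δ| = 90° − 21.0° = 69.0° in the northern hemisphere.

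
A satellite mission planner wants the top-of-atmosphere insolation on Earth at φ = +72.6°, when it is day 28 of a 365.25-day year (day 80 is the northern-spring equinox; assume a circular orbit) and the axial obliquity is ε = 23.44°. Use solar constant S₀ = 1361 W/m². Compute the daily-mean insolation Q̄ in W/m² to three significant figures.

Solar longitude: λ_s = 360° × (28 − 80)/365.25 = -51.253°, i.e. -51.253° + 360° = 308.747°.
sin δ = sin 23.44° × sin 308.747° = -0.31024, so δ = -18.074°.
cos H₀ = −tan(+72.6°) tan(-18.074°) = 1.0414 ≥ 1 ⇒ polar night, H₀ = 0 and Q̄ = 0.

Q̄ ≈ 0.00 W/m²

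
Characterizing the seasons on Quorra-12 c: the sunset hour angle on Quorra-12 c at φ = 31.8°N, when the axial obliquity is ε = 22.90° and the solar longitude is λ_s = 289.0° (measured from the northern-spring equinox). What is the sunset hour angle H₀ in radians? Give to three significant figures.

Solar declination: sin δ = sin ε · sin λ_s = sin 22.90° × sin 289.0° = -0.36792, so δ = -21.588°.
cos H₀ = −tan φ · tan δ = −tan(+31.8°) × tan(-21.588°) = 0.2453, so H₀ = 1.3229 rad = 75.80°.

H₀ = 1.32 rad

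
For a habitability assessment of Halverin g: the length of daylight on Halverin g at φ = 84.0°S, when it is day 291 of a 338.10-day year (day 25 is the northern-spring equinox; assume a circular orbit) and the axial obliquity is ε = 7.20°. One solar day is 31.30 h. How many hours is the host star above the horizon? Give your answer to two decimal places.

31.30 h

Solar longitude: λ_s = 360° × (291 − 25)/338.10 = 283.230°.
sin δ = sin 7.20° × sin 283.230° = -0.12201, so δ = -7.008°.
Sunrise equation: cos H₀ = −tan φ · tan δ = -1.1696 ≤ −1, so the host star never sets (polar day) and H₀ = π.
Daylight = 2H₀/(2π) × 31.30 h = (3.1416/π) × 31.30 = 31.30 h.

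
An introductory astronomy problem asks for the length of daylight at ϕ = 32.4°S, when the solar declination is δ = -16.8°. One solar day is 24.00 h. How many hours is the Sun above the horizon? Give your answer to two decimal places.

13.47 h

cos h₀ = −tan ϕ · tan δ = −tan(-32.4°) × tan(-16.800°) = -0.1916, so h₀ = 1.7636 rad = 101.05°.
Daylight = 2h₀/(2π) × 24.00 h = (1.7636/π) × 24.00 = 13.47 h.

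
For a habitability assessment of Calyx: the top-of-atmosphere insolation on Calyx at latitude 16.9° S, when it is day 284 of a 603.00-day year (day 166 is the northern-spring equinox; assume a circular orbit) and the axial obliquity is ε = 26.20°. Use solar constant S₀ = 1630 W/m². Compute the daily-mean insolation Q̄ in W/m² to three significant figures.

Q̄ ≈ 357 W/m²

Solar longitude: λ_s = 360° × (284 − 166)/603.00 = 70.448°.
sin δ = sin 26.20° × sin 70.448° = 0.41605, so δ = +24.585°.
cos H₀ = −tan(-16.9°) tan(+24.585°) = 0.1390, H₀ = 1.4313 rad.
Bracket: H₀ sin φ sin δ + cos φ cos δ sin H₀ = 1.4313×-0.29070×0.41605 + 0.95681×0.90934×0.99029 = -0.173110 + 0.861617 = 0.688507.
Q̄ = (S₀/π) × [bracket] = (1630/π) × 0.688507 = 357.2 W/m².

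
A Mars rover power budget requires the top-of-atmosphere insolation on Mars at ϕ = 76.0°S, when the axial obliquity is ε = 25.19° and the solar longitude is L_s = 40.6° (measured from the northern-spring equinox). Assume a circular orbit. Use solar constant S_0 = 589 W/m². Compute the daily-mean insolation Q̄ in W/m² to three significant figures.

Solar declination: sin δ = sin ε · sin L_s = sin 25.19° × sin 40.6° = 0.27698, so δ = +16.080°.
cos h₀ = −tan(-76.0°) tan(+16.080°) = 1.1562 ≥ 1 ⇒ polar night, h₀ = 0 and Q̄ = 0.

Q̄ ≈ 0.00 W/m²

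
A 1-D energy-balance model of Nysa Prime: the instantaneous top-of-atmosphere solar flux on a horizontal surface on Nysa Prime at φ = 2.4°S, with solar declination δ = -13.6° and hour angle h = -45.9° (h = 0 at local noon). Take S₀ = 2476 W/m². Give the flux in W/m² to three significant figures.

1.70e+03 W/m²

cos θ_z = sin φ sin δ + cos φ cos δ cos h = 0.009847 + 0.675807 = 0.685654.
Flux = S₀ · cos θ_z = 2476 × 0.685654 = 1698 W/m².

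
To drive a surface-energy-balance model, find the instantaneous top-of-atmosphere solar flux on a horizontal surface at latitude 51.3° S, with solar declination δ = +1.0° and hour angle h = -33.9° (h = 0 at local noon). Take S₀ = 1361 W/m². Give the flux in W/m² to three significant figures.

688 W/m²

cos θ_z = sin φ sin δ + cos φ cos δ cos h = -0.013620 + 0.518880 = 0.505260.
Flux = S₀ · cos θ_z = 1361 × 0.505260 = 687.7 W/m².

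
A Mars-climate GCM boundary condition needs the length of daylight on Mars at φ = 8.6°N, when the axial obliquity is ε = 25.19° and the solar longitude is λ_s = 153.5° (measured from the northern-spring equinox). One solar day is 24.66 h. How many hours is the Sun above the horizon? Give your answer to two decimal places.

Solar declination: sin δ = sin ε · sin λ_s = sin 25.19° × sin 153.5° = 0.18991, so δ = +10.948°.
cos H₀ = −tan φ · tan δ = −tan(+8.6°) × tan(+10.948°) = -0.0293, so H₀ = 1.6001 rad = 91.68°.
Daylight = 2H₀/(2π) × 24.66 h = (1.6001/π) × 24.66 = 12.56 h.

12.56 h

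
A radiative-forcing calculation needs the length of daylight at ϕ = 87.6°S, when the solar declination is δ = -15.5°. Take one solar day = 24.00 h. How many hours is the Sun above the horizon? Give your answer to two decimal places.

24.00 h

Sunrise equation: cos h₀ = −tan ϕ · tan δ = -6.6168 ≤ −1, so the Sun never sets (polar day) and h₀ = π.
Daylight = 2h₀/(2π) × 24.00 h = (3.1416/π) × 24.00 = 24.00 h.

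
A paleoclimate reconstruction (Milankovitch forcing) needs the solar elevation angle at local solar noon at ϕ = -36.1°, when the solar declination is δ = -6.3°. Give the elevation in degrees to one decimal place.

60.2°

At local noon the hour angle is zero, so the zenith angle equals |ϕ − δ| = |-36.1° − (-6.300°)| = 29.800°.
Elevation = 90° − 29.800° = 60.2°.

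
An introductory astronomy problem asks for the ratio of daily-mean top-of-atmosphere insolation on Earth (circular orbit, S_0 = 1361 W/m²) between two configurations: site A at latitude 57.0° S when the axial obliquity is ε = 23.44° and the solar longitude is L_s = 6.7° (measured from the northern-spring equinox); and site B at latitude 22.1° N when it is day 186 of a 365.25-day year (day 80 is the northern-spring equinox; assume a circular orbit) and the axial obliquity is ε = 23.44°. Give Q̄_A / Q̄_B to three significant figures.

— Configuration A (ϕ=-57.0°):
Solar declination: sin δ = sin ε · sin L_s = sin 23.44° × sin 6.7° = 0.04641, so δ = +2.660°.
cos h₀ = −tan(-57.0°) tan(+2.660°) = 0.0715, h₀ = 1.4992 rad.
Bracket: h₀ sin ϕ sin δ + cos ϕ cos δ sin h₀ = 1.4992×-0.83867×0.04641 + 0.54464×0.99892×0.99744 = -0.058353 + 0.542659 = 0.484306.
Q̄ = (S_0/π) × [bracket] = (1361/π) × 0.484306 = 209.81 W/m².
— Configuration B (ϕ=+22.1°):
Solar longitude: L_s = 360° × (186 − 80)/365.25 = 104.476°.
sin δ = sin 23.44° × sin 104.476° = 0.38516, so δ = +22.654°.
cos h₀ = −tan(+22.1°) tan(+22.654°) = -0.1695, h₀ = 1.7411 rad.
Bracket: h₀ sin ϕ sin δ + cos ϕ cos δ sin h₀ = 1.7411×0.37622×0.38516 + 0.92653×0.92285×0.98554 = 0.252294 + 0.842684 = 1.094978.
Q̄ = (S_0/π) × [bracket] = (1361/π) × 1.094978 = 474.37 W/m².
Ratio Q̄_A / Q̄_B = 209.81 / 474.37 = 0.4423.

Q̄_A / Q̄_B ≈ 0.442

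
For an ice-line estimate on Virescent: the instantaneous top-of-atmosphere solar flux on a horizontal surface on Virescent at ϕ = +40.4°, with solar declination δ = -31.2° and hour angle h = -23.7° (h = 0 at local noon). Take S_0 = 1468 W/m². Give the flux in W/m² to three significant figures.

cos θ_z = sin ϕ sin δ + cos ϕ cos δ cos h = -0.335744 + 0.596456 = 0.260712.
Flux = S_0 · cos θ_z = 1468 × 0.260712 = 382.7 W/m².

383 W/m²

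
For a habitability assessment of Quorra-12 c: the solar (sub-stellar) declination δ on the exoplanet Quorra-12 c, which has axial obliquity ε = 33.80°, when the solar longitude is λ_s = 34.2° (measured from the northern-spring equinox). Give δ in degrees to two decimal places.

δ = +18.22°

sin δ = sin ε · sin λ_s = sin 33.80° × sin 34.2° = 0.312685.
δ = arcsin(0.312685) = +18.22°.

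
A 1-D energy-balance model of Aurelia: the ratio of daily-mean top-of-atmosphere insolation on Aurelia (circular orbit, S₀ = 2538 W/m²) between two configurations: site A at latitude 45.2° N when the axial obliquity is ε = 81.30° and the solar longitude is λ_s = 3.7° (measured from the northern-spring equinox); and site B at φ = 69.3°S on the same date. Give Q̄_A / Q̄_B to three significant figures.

Q̄_A / Q̄_B ≈ 2.94

— Configuration A (φ=+45.2°):
Solar declination: sin δ = sin ε · sin λ_s = sin 81.30° × sin 3.7° = 0.06379, so δ = +3.657°.
cos H₀ = −tan(+45.2°) tan(+3.657°) = -0.0644, H₀ = 1.6352 rad.
Bracket: H₀ sin φ sin δ + cos φ cos δ sin H₀ = 1.6352×0.70957×0.06379 + 0.70463×0.99796×0.99793 = 0.074015 + 0.701737 = 0.775752.
Q̄ = (S₀/π) × [bracket] = (2538/π) × 0.775752 = 626.71 W/m².
— Configuration B (φ=-69.3°):
cos H₀ = −tan(-69.3°) tan(+3.657°) = 0.1692, H₀ = 1.4008 rad.
Bracket: H₀ sin φ sin δ + cos φ cos δ sin H₀ = 1.4008×-0.93544×0.06379 + 0.35347×0.99796×0.98559 = -0.083588 + 0.347666 = 0.264078.
Q̄ = (S₀/π) × [bracket] = (2538/π) × 0.264078 = 213.34 W/m².
Ratio Q̄_A / Q̄_B = 626.71 / 213.34 = 2.938.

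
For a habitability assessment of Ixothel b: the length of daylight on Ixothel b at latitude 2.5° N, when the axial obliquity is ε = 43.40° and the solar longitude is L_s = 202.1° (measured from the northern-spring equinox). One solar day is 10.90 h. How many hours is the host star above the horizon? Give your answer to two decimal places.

Solar declination: sin δ = sin ε · sin L_s = sin 43.40° × sin 202.1° = -0.25850, so δ = -14.981°.
cos h₀ = −tan ϕ · tan δ = −tan(+2.5°) × tan(-14.981°) = 0.0117, so h₀ = 1.5591 rad = 89.33°.
Daylight = 2h₀/(2π) × 10.90 h = (1.5591/π) × 10.90 = 5.41 h.

5.41 h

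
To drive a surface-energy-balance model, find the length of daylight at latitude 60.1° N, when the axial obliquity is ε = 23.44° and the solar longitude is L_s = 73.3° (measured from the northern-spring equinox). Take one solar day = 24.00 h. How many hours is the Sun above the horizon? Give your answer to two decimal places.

Solar declination: sin δ = sin ε · sin L_s = sin 23.44° × sin 73.3° = 0.38101, so δ = +22.396°.
cos h₀ = −tan ϕ · tan δ = −tan(+60.1°) × tan(+22.396°) = -0.7167, so h₀ = 2.3698 rad = 135.78°.
Daylight = 2h₀/(2π) × 24.00 h = (2.3698/π) × 24.00 = 18.10 h.

18.10 h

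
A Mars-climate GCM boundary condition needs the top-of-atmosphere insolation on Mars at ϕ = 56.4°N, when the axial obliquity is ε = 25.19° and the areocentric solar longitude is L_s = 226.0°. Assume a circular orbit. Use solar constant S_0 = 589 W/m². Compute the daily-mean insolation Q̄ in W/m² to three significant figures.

sin δ = sin 25.19° × sin 226.0° = -0.30617, so δ = -17.828°.
cos h₀ = −tan(+56.4°) tan(-17.828°) = 0.4841, h₀ = 1.0655 rad.
Bracket: h₀ sin ϕ sin δ + cos ϕ cos δ sin h₀ = 1.0655×0.83292×-0.30617 + 0.55339×0.95198×0.87503 = -0.271719 + 0.460980 = 0.189261.
Q̄ = (S_0/π) × [bracket] = (589/π) × 0.189261 = 35.48 W/m².

Q̄ ≈ 35.5 W/m²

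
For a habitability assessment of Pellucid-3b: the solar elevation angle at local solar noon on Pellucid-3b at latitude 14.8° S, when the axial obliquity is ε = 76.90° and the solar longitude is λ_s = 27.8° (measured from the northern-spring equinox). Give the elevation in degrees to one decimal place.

Solar declination: sin δ = sin ε · sin λ_s = sin 76.90° × sin 27.8° = 0.45425, so δ = +27.017°.
At local noon the hour angle is zero, so the zenith angle equals |φ − δ| = |-14.8° − (+27.017°)| = 41.817°.
Elevation = 90° − 41.817° = 48.2°.

48.2°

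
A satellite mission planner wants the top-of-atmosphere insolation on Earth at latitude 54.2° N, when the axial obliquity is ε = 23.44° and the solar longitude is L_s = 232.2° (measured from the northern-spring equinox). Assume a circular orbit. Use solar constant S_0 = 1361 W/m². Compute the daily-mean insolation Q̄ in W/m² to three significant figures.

Solar declination: sin δ = sin ε · sin L_s = sin 23.44° × sin 232.2° = -0.31431, so δ = -18.319°.
cos h₀ = −tan(+54.2°) tan(-18.319°) = 0.4591, h₀ = 1.0938 rad.
Bracket: h₀ sin ϕ sin δ + cos ϕ cos δ sin h₀ = 1.0938×0.81106×-0.31431 + 0.58496×0.94932×0.88840 = -0.278836 + 0.493341 = 0.214505.
Q̄ = (S_0/π) × [bracket] = (1361/π) × 0.214505 = 92.93 W/m².

Q̄ ≈ 92.9 W/m²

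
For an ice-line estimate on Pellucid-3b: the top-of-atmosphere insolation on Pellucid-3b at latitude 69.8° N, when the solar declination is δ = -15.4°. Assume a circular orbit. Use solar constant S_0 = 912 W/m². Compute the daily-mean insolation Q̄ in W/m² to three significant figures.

cos h₀ = −tan(+69.8°) tan(-15.400°) = 0.7486, h₀ = 0.7248 rad.
Bracket: h₀ sin ϕ sin δ + cos ϕ cos δ sin h₀ = 0.7248×0.93849×-0.26556 + 0.34530×0.96410×0.66298 = -0.180639 + 0.220709 = 0.040070.
Q̄ = (S_0/π) × [bracket] = (912/π) × 0.040070 = 11.63 W/m².

Q̄ ≈ 11.6 W/m²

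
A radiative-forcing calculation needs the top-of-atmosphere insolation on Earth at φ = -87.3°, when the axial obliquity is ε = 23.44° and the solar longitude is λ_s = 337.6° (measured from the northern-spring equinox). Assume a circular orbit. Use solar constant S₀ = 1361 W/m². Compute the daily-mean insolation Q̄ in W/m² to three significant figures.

Q̄ ≈ 206 W/m²

Solar declination: sin δ = sin ε · sin λ_s = sin 23.44° × sin 337.6° = -0.15159, so δ = -8.719°.
cos H₀ = −tan(-87.3°) tan(-8.719°) = -3.2519 ≤ −1 ⇒ polar day, H₀ = π.
Bracket: H₀ sin φ sin δ + cos φ cos δ sin H₀ = 3.1416×-0.99889×-0.15159 + 0.04711×0.98844×0.00000 = 0.475707 + 0.000000 = 0.475707.
Q̄ = (S₀/π) × [bracket] = (1361/π) × 0.475707 = 206.1 W/m².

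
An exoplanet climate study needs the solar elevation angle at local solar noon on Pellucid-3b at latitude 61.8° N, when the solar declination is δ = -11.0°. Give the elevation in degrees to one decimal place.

17.2°

At local noon the hour angle is zero, so the zenith angle equals |φ − δ| = |+61.8° − (-11.000°)| = 72.800°.
Elevation = 90° − 72.800° = 17.2°.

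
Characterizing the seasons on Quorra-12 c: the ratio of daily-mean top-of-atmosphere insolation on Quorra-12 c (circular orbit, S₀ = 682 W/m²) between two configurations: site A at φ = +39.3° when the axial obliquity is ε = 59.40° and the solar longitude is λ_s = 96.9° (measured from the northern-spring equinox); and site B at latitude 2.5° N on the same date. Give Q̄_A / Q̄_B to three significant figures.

Q̄_A / Q̄_B ≈ 2.94

— Configuration A (φ=+39.3°):
Solar declination: sin δ = sin ε · sin λ_s = sin 59.40° × sin 96.9° = 0.85451, so δ = +58.705°.
cos H₀ = −tan(+39.3°) tan(+58.705°) = -1.3465 ≤ −1 ⇒ polar day, H₀ = π.
Bracket: H₀ sin φ sin δ + cos φ cos δ sin H₀ = 3.1416×0.63338×0.85451 + 0.77384×0.51944×0.00000 = 1.700327 + 0.000000 = 1.700327.
Q̄ = (S₀/π) × [bracket] = (682/π) × 1.700327 = 369.12 W/m².
— Configuration B (φ=+2.5°):
cos H₀ = −tan(+2.5°) tan(+58.705°) = -0.0718, H₀ = 1.6427 rad.
Bracket: H₀ sin φ sin δ + cos φ cos δ sin H₀ = 1.6427×0.04362×0.85451 + 0.99905×0.51944×0.99742 = 0.061230 + 0.517608 = 0.578838.
Q̄ = (S₀/π) × [bracket] = (682/π) × 0.578838 = 125.66 W/m².
Ratio Q̄_A / Q̄_B = 369.12 / 125.66 = 2.937.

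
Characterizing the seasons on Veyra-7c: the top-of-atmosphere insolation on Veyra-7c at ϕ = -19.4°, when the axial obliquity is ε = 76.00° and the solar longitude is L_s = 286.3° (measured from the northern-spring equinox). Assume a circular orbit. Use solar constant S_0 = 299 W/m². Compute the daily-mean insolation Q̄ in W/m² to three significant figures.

Q̄ ≈ 93.5 W/m²

Solar declination: sin δ = sin ε · sin L_s = sin 76.00° × sin 286.3° = -0.93129, so δ = -68.638°.
cos h₀ = −tan(-19.4°) tan(-68.638°) = -0.9003, h₀ = 2.6913 rad.
Bracket: h₀ sin ϕ sin δ + cos ϕ cos δ sin h₀ = 2.6913×-0.33216×-0.93129 + 0.94322×0.36427×0.43520 = 0.832519 + 0.149529 = 0.982048.
Q̄ = (S_0/π) × [bracket] = (299/π) × 0.982048 = 93.47 W/m².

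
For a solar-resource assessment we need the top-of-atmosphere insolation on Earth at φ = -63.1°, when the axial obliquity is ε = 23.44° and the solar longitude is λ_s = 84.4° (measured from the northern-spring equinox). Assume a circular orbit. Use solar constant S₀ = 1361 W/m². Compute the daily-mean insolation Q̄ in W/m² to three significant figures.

Solar declination: sin δ = sin ε · sin λ_s = sin 23.44° × sin 84.4° = 0.39589, so δ = +23.321°.
cos H₀ = −tan(-63.1°) tan(+23.321°) = 0.8498, H₀ = 0.5552 rad.
Bracket: H₀ sin φ sin δ + cos φ cos δ sin H₀ = 0.5552×-0.89180×0.39589 + 0.45243×0.91830×0.52715 = -0.196016 + 0.219013 = 0.022997.
Q̄ = (S₀/π) × [bracket] = (1361/π) × 0.022997 = 9.963 W/m².

Q̄ ≈ 9.96 W/m²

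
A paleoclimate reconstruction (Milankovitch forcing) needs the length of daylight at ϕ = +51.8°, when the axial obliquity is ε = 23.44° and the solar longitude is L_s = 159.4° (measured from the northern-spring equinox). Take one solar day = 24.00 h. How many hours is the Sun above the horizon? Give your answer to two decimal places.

Solar declination: sin δ = sin ε · sin L_s = sin 23.44° × sin 159.4° = 0.13996, so δ = +8.045°.
cos h₀ = −tan ϕ · tan δ = −tan(+51.8°) × tan(+8.045°) = -0.1796, so h₀ = 1.7514 rad = 100.35°.
Daylight = 2h₀/(2π) × 24.00 h = (1.7514/π) × 24.00 = 13.38 h.

13.38 h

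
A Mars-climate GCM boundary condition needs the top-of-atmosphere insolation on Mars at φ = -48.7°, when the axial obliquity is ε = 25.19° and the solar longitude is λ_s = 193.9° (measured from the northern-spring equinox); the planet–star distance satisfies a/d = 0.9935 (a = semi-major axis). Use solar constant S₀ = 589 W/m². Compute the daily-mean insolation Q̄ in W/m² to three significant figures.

Q̄ ≈ 145 W/m²

Solar declination: sin δ = sin ε · sin λ_s = sin 25.19° × sin 193.9° = -0.10225, so δ = -5.869°.
cos H₀ = −tan(-48.7°) tan(-5.869°) = -0.1170, H₀ = 1.6881 rad.
Bracket: H₀ sin φ sin δ + cos φ cos δ sin H₀ = 1.6881×-0.75126×-0.10225 + 0.66000×0.99476×0.99313 = 0.129674 + 0.652031 = 0.781705.
Inverse-square distance factor (a/d)² = 0.9935² = 0.987042.
Q̄ = (S₀/π) × 0.987042 × [bracket] = (589/π) × 0.987042 × 0.781705 = 144.7 W/m².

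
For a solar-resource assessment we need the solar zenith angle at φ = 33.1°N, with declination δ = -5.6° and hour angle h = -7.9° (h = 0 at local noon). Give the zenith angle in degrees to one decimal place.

cos θ_z = sin φ sin δ + cos φ cos δ cos h = -0.053290 + 0.825808 = 0.772518.
θ_z = arccos(0.772518) = 39.4°.

θ_z = 39.4°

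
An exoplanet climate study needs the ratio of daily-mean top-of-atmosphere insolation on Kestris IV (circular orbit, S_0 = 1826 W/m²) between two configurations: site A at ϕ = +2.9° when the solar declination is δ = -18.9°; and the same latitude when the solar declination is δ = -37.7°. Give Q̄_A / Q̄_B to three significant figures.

Q̄_A / Q̄_B ≈ 1.24

— Configuration A (ϕ=+2.9°):
cos h₀ = −tan(+2.9°) tan(-18.900°) = 0.0173, h₀ = 1.5535 rad.
Bracket: h₀ sin ϕ sin δ + cos ϕ cos δ sin h₀ = 1.5535×0.05059×-0.32392 + 0.99872×0.94609×0.99985 = -0.025457 + 0.944737 = 0.919280.
Q̄ = (S_0/π) × [bracket] = (1826/π) × 0.919280 = 534.32 W/m².
— Configuration B (ϕ=+2.9°):
cos h₀ = −tan(+2.9°) tan(-37.700°) = 0.0392, h₀ = 1.5316 rad.
Bracket: h₀ sin ϕ sin δ + cos ϕ cos δ sin h₀ = 1.5316×0.05059×-0.61153 + 0.99872×0.79122×0.99923 = -0.047384 + 0.789599 = 0.742215.
Q̄ = (S_0/π) × [bracket] = (1826/π) × 0.742215 = 431.40 W/m².
Ratio Q̄_A / Q̄_B = 534.32 / 431.40 = 1.239.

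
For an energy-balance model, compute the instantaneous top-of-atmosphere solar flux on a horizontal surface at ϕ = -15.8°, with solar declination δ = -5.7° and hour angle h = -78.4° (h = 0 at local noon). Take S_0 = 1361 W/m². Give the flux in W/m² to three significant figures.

299 W/m²

cos θ_z = sin ϕ sin δ + cos ϕ cos δ cos h = 0.027043 + 0.192524 = 0.219567.
Flux = S_0 · cos θ_z = 1361 × 0.219567 = 298.8 W/m².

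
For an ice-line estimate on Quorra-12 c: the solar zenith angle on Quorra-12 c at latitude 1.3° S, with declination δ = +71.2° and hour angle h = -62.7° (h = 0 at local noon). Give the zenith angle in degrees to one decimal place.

θ_z = 82.7°

cos θ_z = sin φ sin δ + cos φ cos δ cos h = -0.021477 + 0.147769 = 0.126292.
θ_z = arccos(0.126292) = 82.7°.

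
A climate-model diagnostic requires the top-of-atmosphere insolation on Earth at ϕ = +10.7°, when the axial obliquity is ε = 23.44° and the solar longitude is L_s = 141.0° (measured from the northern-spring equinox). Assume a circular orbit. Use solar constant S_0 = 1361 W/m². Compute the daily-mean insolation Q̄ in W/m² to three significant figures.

Q̄ ≈ 444 W/m²

Solar declination: sin δ = sin ε · sin L_s = sin 23.44° × sin 141.0° = 0.25034, so δ = +14.497°.
cos h₀ = −tan(+10.7°) tan(+14.497°) = -0.0489, h₀ = 1.6197 rad.
Bracket: h₀ sin ϕ sin δ + cos ϕ cos δ sin h₀ = 1.6197×0.18567×0.25034 + 0.98261×0.96816×0.99881 = 0.075285 + 0.950192 = 1.025477.
Q̄ = (S_0/π) × [bracket] = (1361/π) × 1.025477 = 444.3 W/m².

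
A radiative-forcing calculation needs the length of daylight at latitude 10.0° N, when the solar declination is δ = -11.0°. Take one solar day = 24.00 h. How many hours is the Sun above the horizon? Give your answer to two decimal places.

cos H₀ = −tan φ · tan δ = −tan(+10.0°) × tan(-11.000°) = 0.0343, so H₀ = 1.5365 rad = 88.04°.
Daylight = 2H₀/(2π) × 24.00 h = (1.5365/π) × 24.00 = 11.74 h.

11.74 h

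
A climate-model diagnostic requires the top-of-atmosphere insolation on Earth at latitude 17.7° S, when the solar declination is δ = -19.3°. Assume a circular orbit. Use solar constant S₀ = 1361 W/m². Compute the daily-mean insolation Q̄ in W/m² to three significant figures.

cos H₀ = −tan(-17.7°) tan(-19.300°) = -0.1118, H₀ = 1.6828 rad.
Bracket: H₀ sin φ sin δ + cos φ cos δ sin H₀ = 1.6828×-0.30403×-0.33051 + 0.95266×0.94380×0.99374 = 0.169096 + 0.893492 = 1.062588.
Q̄ = (S₀/π) × [bracket] = (1361/π) × 1.062588 = 460.3 W/m².

Q̄ ≈ 460 W/m²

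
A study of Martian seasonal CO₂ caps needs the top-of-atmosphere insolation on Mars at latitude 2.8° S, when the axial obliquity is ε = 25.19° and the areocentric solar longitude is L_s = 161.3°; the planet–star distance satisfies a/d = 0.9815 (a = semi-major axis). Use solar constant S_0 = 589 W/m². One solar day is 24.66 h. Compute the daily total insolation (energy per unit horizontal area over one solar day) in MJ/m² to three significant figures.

sin δ = sin 25.19° × sin 161.3° = 0.13646, so δ = +7.843°.
cos h₀ = −tan(-2.8°) tan(+7.843°) = 0.0067, h₀ = 1.5641 rad.
Bracket: h₀ sin ϕ sin δ + cos ϕ cos δ sin h₀ = 1.5641×-0.04885×0.13646 + 0.99881×0.99065×0.99998 = -0.010426 + 0.989451 = 0.979025.
Inverse-square distance factor (a/d)² = 0.9815² = 0.963342.
Q̄ = (S_0/π) × 0.963342 × [bracket] = (589/π) × 0.963342 × 0.979025 = 176.82 W/m².
Daily total = Q̄ × 24.66 h × 3600 s/h = 176.82 × 24.66 × 3600 / 10⁶ = 15.70 MJ/m².

15.7 MJ/m²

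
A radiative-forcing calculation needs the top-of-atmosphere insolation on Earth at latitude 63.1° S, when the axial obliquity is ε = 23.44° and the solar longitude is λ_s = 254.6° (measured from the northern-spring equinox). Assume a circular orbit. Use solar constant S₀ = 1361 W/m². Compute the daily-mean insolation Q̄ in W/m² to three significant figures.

Q̄ ≈ 479 W/m²

Solar declination: sin δ = sin ε · sin λ_s = sin 23.44° × sin 254.6° = -0.38351, so δ = -22.551°.
cos H₀ = −tan(-63.1°) tan(-22.551°) = -0.8185, H₀ = 2.5296 rad.
Bracket: H₀ sin φ sin δ + cos φ cos δ sin H₀ = 2.5296×-0.89180×-0.38351 + 0.45243×0.92354×0.57448 = 0.865159 + 0.240039 = 1.105198.
Q̄ = (S₀/π) × [bracket] = (1361/π) × 1.105198 = 478.8 W/m².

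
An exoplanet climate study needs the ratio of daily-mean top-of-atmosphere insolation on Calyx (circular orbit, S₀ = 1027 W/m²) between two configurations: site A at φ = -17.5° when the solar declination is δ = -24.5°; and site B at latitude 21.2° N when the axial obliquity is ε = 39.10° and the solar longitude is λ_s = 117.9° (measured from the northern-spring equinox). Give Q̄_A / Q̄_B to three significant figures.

— Configuration A (φ=-17.5°):
cos H₀ = −tan(-17.5°) tan(-24.500°) = -0.1437, H₀ = 1.7150 rad.
Bracket: H₀ sin φ sin δ + cos φ cos δ sin H₀ = 1.7150×-0.30071×-0.41469 + 0.95372×0.90996×0.98962 = 0.213863 + 0.858839 = 1.072702.
Q̄ = (S₀/π) × [bracket] = (1027/π) × 1.072702 = 350.67 W/m².
— Configuration B (φ=+21.2°):
Solar declination: sin δ = sin ε · sin λ_s = sin 39.10° × sin 117.9° = 0.55737, so δ = +33.874°.
cos H₀ = −tan(+21.2°) tan(+33.874°) = -0.2604, H₀ = 1.8342 rad.
Bracket: H₀ sin φ sin δ + cos φ cos δ sin H₀ = 1.8342×0.36162×0.55737 + 0.93232×0.83026×0.96550 = 0.369694 + 0.747363 = 1.117057.
Q̄ = (S₀/π) × [bracket] = (1027/π) × 1.117057 = 365.17 W/m².
Ratio Q̄_A / Q̄_B = 350.67 / 365.17 = 0.9603.

Q̄_A / Q̄_B ≈ 0.960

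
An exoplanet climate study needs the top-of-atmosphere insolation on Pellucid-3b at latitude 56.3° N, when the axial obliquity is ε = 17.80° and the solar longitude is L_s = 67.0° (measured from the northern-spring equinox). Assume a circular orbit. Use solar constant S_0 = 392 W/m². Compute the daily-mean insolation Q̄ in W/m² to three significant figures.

Q̄ ≈ 119 W/m²

Solar declination: sin δ = sin ε · sin L_s = sin 17.80° × sin 67.0° = 0.28139, so δ = +16.343°.
cos h₀ = −tan(+56.3°) tan(+16.343°) = -0.4397, h₀ = 2.0261 rad.
Bracket: h₀ sin ϕ sin δ + cos ϕ cos δ sin h₀ = 2.0261×0.83195×0.28139 + 0.55484×0.95959×0.89814 = 0.474315 + 0.478187 = 0.952502.
Q̄ = (S_0/π) × [bracket] = (392/π) × 0.952502 = 118.9 W/m².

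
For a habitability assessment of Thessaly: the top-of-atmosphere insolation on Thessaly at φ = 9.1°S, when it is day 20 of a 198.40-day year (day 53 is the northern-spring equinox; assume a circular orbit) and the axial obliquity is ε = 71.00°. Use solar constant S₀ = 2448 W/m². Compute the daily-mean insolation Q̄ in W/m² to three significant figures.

Q̄ ≈ 613 W/m²

Solar longitude: λ_s = 360° × (20 − 53)/198.40 = -59.879°, i.e. -59.879° + 360° = 300.121°.
sin δ = sin 71.00° × sin 300.121° = -0.81784, so δ = -54.869°.
cos H₀ = −tan(-9.1°) tan(-54.869°) = -0.2276, H₀ = 1.8005 rad.
Bracket: H₀ sin φ sin δ + cos φ cos δ sin H₀ = 1.8005×-0.15816×-0.81784 + 0.98741×0.57544×0.97374 = 0.232894 + 0.553274 = 0.786168.
Q̄ = (S₀/π) × [bracket] = (2448/π) × 0.786168 = 612.6 W/m².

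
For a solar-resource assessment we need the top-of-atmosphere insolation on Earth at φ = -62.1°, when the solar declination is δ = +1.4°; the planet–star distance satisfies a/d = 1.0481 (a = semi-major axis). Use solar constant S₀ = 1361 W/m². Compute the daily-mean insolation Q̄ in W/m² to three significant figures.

cos H₀ = −tan(-62.1°) tan(+1.400°) = 0.0462, H₀ = 1.5246 rad.
Bracket: H₀ sin φ sin δ + cos φ cos δ sin H₀ = 1.5246×-0.88377×0.02443 + 0.46793×0.99970×0.99893 = -0.032917 + 0.467289 = 0.434372.
Inverse-square distance factor (a/d)² = 1.0481² = 1.098514.
Q̄ = (S₀/π) × 1.098514 × [bracket] = (1361/π) × 1.098514 × 0.434372 = 206.7 W/m².

Q̄ ≈ 207 W/m²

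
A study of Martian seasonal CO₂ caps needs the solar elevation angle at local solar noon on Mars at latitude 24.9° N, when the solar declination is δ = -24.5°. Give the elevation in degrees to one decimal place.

40.6°

At local noon the hour angle is zero, so the zenith angle equals |ϕ − δ| = |+24.9° − (-24.500°)| = 49.400°.
Elevation = 90° − 49.400° = 40.6°.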